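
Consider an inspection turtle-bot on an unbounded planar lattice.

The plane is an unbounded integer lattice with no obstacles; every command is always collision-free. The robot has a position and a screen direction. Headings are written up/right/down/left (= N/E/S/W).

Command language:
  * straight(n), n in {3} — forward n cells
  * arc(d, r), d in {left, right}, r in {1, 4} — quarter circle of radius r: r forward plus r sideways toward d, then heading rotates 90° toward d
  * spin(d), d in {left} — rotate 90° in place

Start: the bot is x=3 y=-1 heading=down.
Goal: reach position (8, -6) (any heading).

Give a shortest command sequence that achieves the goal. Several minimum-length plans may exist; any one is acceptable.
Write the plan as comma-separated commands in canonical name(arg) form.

from: x=3 y=-1 heading=down
t=1 arc(left, 4) ⇒ x=7 y=-5 heading=right
t=2 arc(right, 1) ⇒ x=8 y=-6 heading=down
minimal: 2 command(s), checked below 2.

arc(left, 4), arc(right, 1)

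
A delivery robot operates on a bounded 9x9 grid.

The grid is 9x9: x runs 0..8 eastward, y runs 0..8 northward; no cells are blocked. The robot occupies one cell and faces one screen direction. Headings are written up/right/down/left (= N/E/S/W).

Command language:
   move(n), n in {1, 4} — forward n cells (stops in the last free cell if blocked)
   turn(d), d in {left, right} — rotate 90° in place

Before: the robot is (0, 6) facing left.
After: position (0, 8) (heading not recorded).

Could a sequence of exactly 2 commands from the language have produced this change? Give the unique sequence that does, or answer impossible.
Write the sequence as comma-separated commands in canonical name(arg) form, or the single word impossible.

turn(right), move(4)

key: move(4) runs into the grid edge before its full distance
from: (0, 6) facing left
1. turn(right) → (0, 6) facing up
2. move(4) → (0, 8) facing up
uniquely the one of 16 2-step routes that fits.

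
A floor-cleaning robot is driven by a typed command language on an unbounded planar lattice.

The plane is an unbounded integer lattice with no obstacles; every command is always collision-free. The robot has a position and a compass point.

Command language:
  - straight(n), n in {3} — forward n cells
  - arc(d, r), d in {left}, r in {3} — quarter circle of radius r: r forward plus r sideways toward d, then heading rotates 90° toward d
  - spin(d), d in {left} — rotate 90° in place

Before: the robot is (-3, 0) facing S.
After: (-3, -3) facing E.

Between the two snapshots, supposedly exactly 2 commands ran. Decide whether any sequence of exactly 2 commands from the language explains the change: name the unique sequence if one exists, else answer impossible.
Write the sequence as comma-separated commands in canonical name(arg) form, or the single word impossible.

key: order matters: swapping straight(3) and spin(left) lands elsewhere
from: (-3, 0) facing S
1. straight(3) → (-3, -3) facing S
2. spin(left) → (-3, -3) facing E
all 9 alternatives checked — unique.

straight(3), spin(left)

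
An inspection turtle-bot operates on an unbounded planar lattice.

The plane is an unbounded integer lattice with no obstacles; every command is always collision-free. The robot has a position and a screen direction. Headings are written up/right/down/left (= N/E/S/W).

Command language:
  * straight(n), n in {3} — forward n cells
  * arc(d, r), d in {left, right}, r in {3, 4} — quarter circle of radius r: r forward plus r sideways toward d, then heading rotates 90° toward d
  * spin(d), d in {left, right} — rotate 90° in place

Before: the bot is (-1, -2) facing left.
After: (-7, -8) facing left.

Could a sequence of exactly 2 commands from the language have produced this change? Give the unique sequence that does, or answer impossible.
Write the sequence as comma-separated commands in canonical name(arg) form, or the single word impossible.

key: still facing W at the end — net rotation zero over 2 steps
t0: (-1, -2) facing left
1. arc(left, 3) → (-4, -5) facing down
2. arc(right, 3) → (-7, -8) facing left
uniquely the one of 49 2-step routes that fits.

arc(left, 3), arc(right, 3)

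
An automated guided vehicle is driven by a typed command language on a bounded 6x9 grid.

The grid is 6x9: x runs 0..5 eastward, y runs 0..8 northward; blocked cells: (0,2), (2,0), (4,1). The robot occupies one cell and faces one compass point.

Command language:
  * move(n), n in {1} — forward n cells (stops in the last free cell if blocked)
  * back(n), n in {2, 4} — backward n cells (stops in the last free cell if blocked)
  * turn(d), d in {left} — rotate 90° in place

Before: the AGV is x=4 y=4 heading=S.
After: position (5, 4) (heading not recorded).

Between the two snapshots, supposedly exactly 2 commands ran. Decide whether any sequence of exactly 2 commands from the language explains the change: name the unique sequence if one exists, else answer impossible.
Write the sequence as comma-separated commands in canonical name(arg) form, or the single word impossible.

key: running move(1) before turn(left) would end elsewhere — order is forced
begin: x=4 y=4 heading=S
step 1 (turn(left)): x=4 y=4 heading=E
step 2 (move(1)): x=5 y=4 heading=E
no rival 2-sequence matches.

turn(left), move(1)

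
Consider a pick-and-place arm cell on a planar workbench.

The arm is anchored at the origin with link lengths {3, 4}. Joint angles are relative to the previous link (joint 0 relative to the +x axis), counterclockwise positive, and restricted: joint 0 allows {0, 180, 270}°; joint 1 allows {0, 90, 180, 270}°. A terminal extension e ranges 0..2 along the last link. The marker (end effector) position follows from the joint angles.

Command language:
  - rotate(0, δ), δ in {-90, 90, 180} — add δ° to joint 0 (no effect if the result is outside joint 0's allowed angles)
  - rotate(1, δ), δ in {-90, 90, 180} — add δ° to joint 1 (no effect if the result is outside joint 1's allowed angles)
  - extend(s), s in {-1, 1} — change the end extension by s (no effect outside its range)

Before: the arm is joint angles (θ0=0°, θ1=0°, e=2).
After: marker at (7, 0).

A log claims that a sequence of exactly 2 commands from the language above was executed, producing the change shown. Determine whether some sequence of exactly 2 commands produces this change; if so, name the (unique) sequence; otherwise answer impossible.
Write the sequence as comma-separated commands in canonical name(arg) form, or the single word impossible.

initial: joint angles (θ0=0°, θ1=0°, e=2)
1. extend(-1) → joint angles (θ0=0°, θ1=0°, e=1)
2. extend(-1) → joint angles (θ0=0°, θ1=0°, e=0)
uniquely the one of 64 2-step routes that fits.

extend(-1), extend(-1)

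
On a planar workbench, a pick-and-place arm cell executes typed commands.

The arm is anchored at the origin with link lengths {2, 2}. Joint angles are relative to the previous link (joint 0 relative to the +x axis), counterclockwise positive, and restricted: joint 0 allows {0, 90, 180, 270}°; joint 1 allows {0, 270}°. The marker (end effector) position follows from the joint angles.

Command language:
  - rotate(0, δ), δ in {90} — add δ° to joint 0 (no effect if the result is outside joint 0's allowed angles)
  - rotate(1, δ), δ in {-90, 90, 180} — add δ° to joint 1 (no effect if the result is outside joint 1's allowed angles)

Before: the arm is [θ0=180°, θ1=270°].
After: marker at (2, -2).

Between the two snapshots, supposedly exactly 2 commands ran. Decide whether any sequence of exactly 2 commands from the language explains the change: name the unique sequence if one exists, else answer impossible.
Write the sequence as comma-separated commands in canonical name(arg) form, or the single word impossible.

rotate(0, 90), rotate(0, 90)

begin: [θ0=180°, θ1=270°]
step 1 (rotate(0, 90)): [θ0=270°, θ1=270°]
step 2 (rotate(0, 90)): [θ0=0°, θ1=270°]
no other 2-command option fits: unique.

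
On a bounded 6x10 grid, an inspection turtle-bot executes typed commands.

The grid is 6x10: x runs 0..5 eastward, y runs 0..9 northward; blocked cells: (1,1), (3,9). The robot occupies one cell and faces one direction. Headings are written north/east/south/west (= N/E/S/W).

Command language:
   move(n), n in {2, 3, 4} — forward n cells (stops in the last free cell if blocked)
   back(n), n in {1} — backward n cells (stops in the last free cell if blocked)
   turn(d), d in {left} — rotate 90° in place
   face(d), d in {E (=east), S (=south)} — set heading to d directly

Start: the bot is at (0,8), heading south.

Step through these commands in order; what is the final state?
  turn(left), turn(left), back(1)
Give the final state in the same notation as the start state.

at (0,7), heading north

t0: at (0,8), heading south
t=1 turn(left) ⇒ at (0,8), heading east
t=2 turn(left) ⇒ at (0,8), heading north
t=3 back(1) ⇒ at (0,7), heading north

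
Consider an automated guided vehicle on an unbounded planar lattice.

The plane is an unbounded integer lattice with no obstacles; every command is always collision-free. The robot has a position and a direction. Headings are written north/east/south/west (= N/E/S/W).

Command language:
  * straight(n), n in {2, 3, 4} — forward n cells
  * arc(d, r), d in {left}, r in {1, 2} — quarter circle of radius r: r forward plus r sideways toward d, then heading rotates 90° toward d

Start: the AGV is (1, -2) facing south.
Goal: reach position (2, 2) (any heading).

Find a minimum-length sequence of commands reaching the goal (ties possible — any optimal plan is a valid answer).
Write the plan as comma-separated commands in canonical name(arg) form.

start: (1, -2) facing south
[1] after arc(left, 1): (2, -3) facing east
[2] after arc(left, 1): (3, -2) facing north
[3] after straight(3): (3, 1) facing north
[4] after arc(left, 1): (2, 2) facing west
minimal: 4 command(s), checked below 4.

arc(left, 1), arc(left, 1), straight(3), arc(left, 1)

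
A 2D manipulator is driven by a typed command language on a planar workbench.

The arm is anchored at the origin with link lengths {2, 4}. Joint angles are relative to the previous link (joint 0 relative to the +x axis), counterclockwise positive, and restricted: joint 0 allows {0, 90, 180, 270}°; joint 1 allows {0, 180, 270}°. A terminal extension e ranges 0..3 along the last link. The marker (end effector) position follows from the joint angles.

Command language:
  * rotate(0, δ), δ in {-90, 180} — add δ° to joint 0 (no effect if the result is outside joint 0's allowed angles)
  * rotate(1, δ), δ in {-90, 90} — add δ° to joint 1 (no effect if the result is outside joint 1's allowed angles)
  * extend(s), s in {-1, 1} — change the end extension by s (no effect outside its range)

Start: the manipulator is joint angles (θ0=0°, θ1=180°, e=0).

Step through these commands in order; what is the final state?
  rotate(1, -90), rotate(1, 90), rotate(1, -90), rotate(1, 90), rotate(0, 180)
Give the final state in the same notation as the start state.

begin: joint angles (θ0=0°, θ1=180°, e=0)
t=1 rotate(1, -90) ⇒ joint angles (θ0=0°, θ1=180°, e=0)
t=2 rotate(1, 90) ⇒ joint angles (θ0=0°, θ1=270°, e=0)
t=3 rotate(1, -90) ⇒ joint angles (θ0=0°, θ1=180°, e=0)
t=4 rotate(1, 90) ⇒ joint angles (θ0=0°, θ1=270°, e=0)
t=5 rotate(0, 180) ⇒ joint angles (θ0=180°, θ1=270°, e=0)

joint angles (θ0=180°, θ1=270°, e=0)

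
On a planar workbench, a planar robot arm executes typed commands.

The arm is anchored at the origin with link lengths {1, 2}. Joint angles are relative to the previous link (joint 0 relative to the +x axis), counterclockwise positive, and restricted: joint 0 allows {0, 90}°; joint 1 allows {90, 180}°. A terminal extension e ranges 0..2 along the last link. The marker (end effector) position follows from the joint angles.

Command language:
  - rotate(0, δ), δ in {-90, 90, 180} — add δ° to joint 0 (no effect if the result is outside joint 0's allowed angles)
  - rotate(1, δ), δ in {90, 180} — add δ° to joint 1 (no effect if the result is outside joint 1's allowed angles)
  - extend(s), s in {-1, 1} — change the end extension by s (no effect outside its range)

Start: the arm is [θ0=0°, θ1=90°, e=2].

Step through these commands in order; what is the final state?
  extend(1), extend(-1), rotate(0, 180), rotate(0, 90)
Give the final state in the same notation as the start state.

from: [θ0=0°, θ1=90°, e=2]
step 1 (extend(1)): [θ0=0°, θ1=90°, e=2]
step 2 (extend(-1)): [θ0=0°, θ1=90°, e=1]
step 3 (rotate(0, 180)): [θ0=0°, θ1=90°, e=1]
step 4 (rotate(0, 90)): [θ0=90°, θ1=90°, e=1]

[θ0=90°, θ1=90°, e=1]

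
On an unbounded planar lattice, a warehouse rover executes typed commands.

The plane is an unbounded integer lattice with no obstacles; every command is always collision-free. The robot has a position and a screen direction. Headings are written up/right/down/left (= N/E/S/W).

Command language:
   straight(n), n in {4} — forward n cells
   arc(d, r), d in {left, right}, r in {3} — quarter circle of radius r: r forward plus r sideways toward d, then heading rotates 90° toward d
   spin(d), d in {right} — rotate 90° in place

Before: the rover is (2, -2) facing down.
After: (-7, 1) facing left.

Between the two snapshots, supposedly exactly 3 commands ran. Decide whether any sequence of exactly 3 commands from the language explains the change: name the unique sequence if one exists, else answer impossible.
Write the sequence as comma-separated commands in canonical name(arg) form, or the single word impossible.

key: cell and facing (now W) both changed — the 3 commands mix motion and turning
initial: (2, -2) facing down
t=1 arc(right, 3) ⇒ (-1, -5) facing left
t=2 arc(right, 3) ⇒ (-4, -2) facing up
t=3 arc(left, 3) ⇒ (-7, 1) facing left
uniquely the one of 64 3-step routes that fits.

arc(right, 3), arc(right, 3), arc(left, 3)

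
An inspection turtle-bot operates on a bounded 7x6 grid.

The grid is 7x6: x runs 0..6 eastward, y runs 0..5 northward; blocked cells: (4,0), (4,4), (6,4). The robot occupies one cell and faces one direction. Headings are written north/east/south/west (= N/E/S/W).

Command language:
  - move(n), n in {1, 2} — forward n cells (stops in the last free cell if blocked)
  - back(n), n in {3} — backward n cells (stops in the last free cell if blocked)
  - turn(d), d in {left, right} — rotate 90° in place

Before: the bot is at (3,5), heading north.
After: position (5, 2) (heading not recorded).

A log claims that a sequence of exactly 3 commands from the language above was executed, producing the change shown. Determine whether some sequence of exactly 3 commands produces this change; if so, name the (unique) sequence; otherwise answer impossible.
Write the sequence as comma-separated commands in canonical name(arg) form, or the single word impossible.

key: running move(2) before back(3) would end elsewhere — order is forced
from: at (3,5), heading north
1. back(3) → at (3,2), heading north
2. turn(right) → at (3,2), heading east
3. move(2) → at (5,2), heading east
uniquely the one of 125 3-step routes that fits.

back(3), turn(right), move(2)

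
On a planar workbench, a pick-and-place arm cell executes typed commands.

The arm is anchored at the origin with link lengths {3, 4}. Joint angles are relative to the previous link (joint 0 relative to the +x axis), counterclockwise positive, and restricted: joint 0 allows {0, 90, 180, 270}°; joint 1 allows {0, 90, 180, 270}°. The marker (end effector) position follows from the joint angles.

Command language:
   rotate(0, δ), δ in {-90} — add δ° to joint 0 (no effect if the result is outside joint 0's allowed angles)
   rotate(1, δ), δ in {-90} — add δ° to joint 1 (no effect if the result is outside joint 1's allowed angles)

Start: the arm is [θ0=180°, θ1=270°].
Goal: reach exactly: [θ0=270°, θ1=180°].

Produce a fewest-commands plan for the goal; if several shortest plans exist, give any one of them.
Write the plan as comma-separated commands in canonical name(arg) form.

rotate(0, -90), rotate(0, -90), rotate(0, -90), rotate(1, -90)

from: [θ0=180°, θ1=270°]
1. rotate(0, -90) → [θ0=90°, θ1=270°]
2. rotate(0, -90) → [θ0=0°, θ1=270°]
3. rotate(0, -90) → [θ0=270°, θ1=270°]
4. rotate(1, -90) → [θ0=270°, θ1=180°]
no 3-step plan works, so 4 is optimal.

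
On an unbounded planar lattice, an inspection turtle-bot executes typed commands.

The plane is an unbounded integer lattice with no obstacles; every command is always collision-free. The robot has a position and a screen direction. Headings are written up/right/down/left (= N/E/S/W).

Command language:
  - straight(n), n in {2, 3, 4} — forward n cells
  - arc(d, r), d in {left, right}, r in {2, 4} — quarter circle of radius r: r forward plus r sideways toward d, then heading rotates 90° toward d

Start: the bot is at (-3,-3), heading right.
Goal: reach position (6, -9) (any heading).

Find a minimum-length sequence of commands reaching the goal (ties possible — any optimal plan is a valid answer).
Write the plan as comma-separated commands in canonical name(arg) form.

begin: at (-3,-3), heading right
step 1 (straight(3)): at (0,-3), heading right
step 2 (arc(right, 2)): at (2,-5), heading down
step 3 (arc(left, 4)): at (6,-9), heading right
minimal: 3 command(s), checked below 3.

straight(3), arc(right, 2), arc(left, 4)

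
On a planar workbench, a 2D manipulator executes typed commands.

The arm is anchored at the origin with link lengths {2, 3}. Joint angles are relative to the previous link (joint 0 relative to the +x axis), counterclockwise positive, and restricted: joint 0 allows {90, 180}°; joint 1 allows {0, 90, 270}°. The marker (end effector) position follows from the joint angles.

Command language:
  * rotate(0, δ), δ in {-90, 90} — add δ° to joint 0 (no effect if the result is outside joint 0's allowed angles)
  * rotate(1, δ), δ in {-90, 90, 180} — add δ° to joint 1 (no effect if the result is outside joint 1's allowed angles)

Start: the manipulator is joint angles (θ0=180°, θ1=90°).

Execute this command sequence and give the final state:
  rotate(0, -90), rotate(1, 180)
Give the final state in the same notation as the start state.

initial: joint angles (θ0=180°, θ1=90°)
1. rotate(0, -90) → joint angles (θ0=90°, θ1=90°)
2. rotate(1, 180) → joint angles (θ0=90°, θ1=270°)

joint angles (θ0=90°, θ1=270°)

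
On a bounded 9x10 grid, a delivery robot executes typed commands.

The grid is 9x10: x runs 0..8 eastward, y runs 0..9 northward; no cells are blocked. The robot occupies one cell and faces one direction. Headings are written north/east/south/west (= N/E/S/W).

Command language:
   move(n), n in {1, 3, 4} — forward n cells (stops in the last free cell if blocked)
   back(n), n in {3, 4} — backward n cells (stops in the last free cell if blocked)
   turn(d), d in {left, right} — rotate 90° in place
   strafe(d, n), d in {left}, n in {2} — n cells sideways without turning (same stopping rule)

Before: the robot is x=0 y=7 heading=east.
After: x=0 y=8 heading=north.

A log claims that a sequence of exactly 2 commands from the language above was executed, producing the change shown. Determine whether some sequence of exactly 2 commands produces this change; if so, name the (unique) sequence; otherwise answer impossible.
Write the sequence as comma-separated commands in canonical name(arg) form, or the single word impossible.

key: order matters: swapping turn(left) and move(1) lands elsewhere
from: x=0 y=7 heading=east
t=1 turn(left) ⇒ x=0 y=7 heading=north
t=2 move(1) ⇒ x=0 y=8 heading=north
uniquely the one of 64 2-step routes that fits.

turn(left), move(1)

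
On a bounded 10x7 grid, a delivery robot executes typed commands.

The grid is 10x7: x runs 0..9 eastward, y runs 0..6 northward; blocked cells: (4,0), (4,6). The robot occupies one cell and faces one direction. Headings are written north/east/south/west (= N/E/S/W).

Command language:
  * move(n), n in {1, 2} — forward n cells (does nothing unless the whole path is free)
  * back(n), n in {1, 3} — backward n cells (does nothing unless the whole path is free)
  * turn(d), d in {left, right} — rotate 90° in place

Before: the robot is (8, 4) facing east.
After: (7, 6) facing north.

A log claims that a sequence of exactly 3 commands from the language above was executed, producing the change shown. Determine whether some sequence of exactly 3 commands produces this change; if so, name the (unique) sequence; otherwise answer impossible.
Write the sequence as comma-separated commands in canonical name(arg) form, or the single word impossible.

back(1), turn(left), move(2)

key: position moved to (7,6) AND the heading swung to N — translation plus rotation needed
initial: (8, 4) facing east
t=1 back(1) ⇒ (7, 4) facing east
t=2 turn(left) ⇒ (7, 4) facing north
t=3 move(2) ⇒ (7, 6) facing north
all 216 alternatives checked — unique.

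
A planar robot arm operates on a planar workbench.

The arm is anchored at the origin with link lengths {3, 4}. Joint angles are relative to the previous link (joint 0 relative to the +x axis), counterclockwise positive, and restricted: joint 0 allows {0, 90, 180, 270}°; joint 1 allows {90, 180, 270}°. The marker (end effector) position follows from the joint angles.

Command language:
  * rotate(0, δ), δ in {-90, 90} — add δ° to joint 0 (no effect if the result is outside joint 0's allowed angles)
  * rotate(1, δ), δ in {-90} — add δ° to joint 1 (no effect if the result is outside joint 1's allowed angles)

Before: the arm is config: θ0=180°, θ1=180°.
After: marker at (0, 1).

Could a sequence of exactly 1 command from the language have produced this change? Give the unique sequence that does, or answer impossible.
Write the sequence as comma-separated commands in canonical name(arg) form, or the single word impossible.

start: config: θ0=180°, θ1=180°
[1] after rotate(0, 90): config: θ0=270°, θ1=180°
all 3 alternatives checked — unique.

rotate(0, 90)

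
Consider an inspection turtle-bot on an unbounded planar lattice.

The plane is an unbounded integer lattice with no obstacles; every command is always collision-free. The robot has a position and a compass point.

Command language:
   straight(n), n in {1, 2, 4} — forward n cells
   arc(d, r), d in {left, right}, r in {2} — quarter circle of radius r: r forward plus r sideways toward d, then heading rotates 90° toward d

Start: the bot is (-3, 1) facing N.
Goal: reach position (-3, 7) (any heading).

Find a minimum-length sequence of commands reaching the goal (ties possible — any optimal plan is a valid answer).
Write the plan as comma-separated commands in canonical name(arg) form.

straight(2), straight(4)

t0: (-3, 1) facing N
step 1 (straight(2)): (-3, 3) facing N
step 2 (straight(4)): (-3, 7) facing N
minimal: 2 command(s), checked below 2.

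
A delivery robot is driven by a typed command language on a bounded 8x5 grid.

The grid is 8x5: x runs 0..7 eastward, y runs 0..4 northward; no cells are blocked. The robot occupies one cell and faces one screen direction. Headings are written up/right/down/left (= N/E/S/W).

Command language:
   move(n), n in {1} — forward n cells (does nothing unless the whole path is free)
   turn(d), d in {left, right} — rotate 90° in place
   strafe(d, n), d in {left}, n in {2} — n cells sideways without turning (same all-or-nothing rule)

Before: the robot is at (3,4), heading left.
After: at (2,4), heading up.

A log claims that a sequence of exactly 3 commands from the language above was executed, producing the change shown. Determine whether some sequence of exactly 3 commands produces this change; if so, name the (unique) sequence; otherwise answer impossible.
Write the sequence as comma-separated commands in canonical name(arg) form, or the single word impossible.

key: the second move(1) would leave the grid, so it does nothing
initial: at (3,4), heading left
t=1 move(1) ⇒ at (2,4), heading left
t=2 turn(right) ⇒ at (2,4), heading up
t=3 move(1) ⇒ at (2,4), heading up
all 64 alternatives checked — unique.

move(1), turn(right), move(1)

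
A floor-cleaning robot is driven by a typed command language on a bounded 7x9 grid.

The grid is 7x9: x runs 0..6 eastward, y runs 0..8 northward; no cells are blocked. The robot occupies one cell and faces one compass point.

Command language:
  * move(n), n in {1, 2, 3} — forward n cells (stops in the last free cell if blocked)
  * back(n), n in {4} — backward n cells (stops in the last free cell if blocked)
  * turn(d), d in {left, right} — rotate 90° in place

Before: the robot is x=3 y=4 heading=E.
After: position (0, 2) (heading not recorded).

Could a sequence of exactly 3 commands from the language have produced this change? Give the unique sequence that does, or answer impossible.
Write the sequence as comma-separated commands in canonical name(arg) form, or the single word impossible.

back(4), turn(right), move(2)

key: back(4) runs into the grid edge before its full distance
start: x=3 y=4 heading=E
[1] after back(4): x=0 y=4 heading=E
[2] after turn(right): x=0 y=4 heading=S
[3] after move(2): x=0 y=2 heading=S
no other 3-command option fits: unique.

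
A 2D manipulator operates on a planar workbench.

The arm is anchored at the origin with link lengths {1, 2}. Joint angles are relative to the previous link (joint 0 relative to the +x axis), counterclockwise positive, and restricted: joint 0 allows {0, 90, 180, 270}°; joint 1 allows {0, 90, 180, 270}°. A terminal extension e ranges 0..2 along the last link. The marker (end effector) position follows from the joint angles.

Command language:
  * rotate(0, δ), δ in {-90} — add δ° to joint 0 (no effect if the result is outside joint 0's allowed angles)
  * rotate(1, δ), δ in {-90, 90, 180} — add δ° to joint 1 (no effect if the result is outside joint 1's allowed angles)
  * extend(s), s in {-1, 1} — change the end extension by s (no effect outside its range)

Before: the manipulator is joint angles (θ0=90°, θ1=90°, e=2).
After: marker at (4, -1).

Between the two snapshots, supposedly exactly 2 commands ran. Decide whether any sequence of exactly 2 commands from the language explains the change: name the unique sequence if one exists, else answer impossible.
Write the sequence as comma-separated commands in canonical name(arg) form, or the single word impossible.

rotate(0, -90), rotate(0, -90)

from: joint angles (θ0=90°, θ1=90°, e=2)
step 1 (rotate(0, -90)): joint angles (θ0=0°, θ1=90°, e=2)
step 2 (rotate(0, -90)): joint angles (θ0=270°, θ1=90°, e=2)
no other 2-command option fits: unique.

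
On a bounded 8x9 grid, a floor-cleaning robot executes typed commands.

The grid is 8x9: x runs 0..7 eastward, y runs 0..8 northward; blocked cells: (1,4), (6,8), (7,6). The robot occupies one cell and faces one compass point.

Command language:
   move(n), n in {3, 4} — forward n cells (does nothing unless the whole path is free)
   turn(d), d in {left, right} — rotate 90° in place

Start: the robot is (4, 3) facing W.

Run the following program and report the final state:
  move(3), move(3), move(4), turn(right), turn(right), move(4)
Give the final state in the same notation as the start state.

(5, 3) facing E

begin: (4, 3) facing W
1. move(3) → (1, 3) facing W
2. move(3) → (1, 3) facing W
3. move(4) → (1, 3) facing W
4. turn(right) → (1, 3) facing N
5. turn(right) → (1, 3) facing E
6. move(4) → (5, 3) facing E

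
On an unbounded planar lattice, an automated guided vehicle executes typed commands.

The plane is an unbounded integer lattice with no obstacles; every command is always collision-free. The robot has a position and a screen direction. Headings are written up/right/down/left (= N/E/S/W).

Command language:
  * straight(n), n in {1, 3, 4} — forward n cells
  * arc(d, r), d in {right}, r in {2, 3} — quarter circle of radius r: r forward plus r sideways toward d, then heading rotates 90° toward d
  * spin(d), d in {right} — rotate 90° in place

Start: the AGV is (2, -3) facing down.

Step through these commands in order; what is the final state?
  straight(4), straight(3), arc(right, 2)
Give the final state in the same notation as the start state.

initial: (2, -3) facing down
1. straight(4) → (2, -7) facing down
2. straight(3) → (2, -10) facing down
3. arc(right, 2) → (0, -12) facing left

(0, -12) facing left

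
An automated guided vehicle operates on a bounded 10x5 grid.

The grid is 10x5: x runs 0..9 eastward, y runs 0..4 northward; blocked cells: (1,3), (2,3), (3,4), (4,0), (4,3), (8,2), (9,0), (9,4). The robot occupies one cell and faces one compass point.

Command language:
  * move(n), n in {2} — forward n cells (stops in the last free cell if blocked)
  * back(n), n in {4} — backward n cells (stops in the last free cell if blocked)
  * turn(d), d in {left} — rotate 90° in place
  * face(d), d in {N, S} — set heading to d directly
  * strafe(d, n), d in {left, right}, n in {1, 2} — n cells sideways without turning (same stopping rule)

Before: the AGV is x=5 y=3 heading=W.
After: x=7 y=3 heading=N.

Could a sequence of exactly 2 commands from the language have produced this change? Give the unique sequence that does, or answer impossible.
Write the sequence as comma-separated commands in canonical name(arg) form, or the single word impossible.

face(N), strafe(right, 2)

key: position moved to (7,3) AND the heading swung to N — translation plus rotation needed
t0: x=5 y=3 heading=W
[1] after face(N): x=5 y=3 heading=N
[2] after strafe(right, 2): x=7 y=3 heading=N
uniquely the one of 81 2-step routes that fits.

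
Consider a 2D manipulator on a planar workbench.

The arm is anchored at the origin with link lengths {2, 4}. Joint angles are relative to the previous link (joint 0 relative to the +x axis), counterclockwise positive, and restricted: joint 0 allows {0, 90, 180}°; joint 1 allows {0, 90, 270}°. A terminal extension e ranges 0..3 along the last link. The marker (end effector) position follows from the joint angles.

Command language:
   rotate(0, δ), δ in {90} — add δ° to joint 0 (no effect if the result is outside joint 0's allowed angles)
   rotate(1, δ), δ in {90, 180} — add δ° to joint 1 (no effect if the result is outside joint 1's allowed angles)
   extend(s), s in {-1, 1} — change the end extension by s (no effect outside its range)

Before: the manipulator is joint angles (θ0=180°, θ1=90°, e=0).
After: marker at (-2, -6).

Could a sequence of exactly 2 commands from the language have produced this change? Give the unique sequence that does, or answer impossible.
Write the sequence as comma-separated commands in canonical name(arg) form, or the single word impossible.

start: joint angles (θ0=180°, θ1=90°, e=0)
1. extend(1) → joint angles (θ0=180°, θ1=90°, e=1)
2. extend(1) → joint angles (θ0=180°, θ1=90°, e=2)
uniquely the one of 25 2-step routes that fits.

extend(1), extend(1)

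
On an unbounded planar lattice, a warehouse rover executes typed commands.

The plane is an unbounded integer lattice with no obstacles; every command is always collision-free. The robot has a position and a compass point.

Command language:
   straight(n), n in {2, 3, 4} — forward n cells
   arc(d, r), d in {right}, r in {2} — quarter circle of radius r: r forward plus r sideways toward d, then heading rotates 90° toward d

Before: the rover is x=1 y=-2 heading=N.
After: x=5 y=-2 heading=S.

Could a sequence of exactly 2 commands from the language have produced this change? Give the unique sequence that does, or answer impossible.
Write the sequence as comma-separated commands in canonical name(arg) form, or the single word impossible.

arc(right, 2), arc(right, 2)

key: cell and facing (now S) both changed — the 2 commands mix motion and turning
start: x=1 y=-2 heading=N
1. arc(right, 2) → x=3 y=0 heading=E
2. arc(right, 2) → x=5 y=-2 heading=S
all 16 alternatives checked — unique.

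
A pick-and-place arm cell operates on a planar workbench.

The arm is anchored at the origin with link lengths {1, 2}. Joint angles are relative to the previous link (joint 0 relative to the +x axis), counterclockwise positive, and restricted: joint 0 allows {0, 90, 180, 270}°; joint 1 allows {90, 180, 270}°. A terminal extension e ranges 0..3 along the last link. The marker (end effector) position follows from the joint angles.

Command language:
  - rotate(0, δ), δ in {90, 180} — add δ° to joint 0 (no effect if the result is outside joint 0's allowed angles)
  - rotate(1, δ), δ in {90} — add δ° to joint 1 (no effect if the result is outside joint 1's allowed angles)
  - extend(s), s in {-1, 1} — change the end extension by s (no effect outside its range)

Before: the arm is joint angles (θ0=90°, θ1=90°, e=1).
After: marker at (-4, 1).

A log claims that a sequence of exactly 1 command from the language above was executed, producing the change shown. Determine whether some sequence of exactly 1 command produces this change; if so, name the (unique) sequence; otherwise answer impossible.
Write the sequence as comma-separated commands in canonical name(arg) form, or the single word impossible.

extend(1)

begin: joint angles (θ0=90°, θ1=90°, e=1)
[1] after extend(1): joint angles (θ0=90°, θ1=90°, e=2)
no rival 1-sequence matches.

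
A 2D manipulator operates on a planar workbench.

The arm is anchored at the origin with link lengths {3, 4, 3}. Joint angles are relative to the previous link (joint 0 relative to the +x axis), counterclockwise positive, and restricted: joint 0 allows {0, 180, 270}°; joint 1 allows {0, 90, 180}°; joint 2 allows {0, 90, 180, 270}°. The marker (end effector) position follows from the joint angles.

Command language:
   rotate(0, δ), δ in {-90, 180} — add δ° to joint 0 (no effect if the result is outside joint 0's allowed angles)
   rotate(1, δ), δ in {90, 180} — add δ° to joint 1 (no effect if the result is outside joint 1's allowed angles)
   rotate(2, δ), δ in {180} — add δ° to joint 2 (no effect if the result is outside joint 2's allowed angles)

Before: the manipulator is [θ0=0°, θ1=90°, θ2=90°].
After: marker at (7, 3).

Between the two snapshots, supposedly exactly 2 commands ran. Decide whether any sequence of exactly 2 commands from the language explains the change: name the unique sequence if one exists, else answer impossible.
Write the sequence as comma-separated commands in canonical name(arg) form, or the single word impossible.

key: running rotate(1, 180) before rotate(1, 90) would end elsewhere — order is forced
from: [θ0=0°, θ1=90°, θ2=90°]
[1] after rotate(1, 90): [θ0=0°, θ1=180°, θ2=90°]
[2] after rotate(1, 180): [θ0=0°, θ1=0°, θ2=90°]
no rival 2-sequence matches.

rotate(1, 90), rotate(1, 180)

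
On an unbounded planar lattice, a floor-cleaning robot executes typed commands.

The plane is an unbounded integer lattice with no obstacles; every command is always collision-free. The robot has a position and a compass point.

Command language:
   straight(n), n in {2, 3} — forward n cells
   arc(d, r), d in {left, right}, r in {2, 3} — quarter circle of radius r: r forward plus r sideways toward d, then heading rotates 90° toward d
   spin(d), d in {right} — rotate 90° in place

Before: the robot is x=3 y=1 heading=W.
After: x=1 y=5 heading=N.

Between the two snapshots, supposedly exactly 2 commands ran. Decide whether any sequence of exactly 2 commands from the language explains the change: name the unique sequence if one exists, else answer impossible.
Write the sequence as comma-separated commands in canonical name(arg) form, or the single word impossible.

arc(right, 2), straight(2)

key: position moved to (1,5) AND the heading swung to N — translation plus rotation needed
start: x=3 y=1 heading=W
step 1 (arc(right, 2)): x=1 y=3 heading=N
step 2 (straight(2)): x=1 y=5 heading=N
no other 2-command option fits: unique.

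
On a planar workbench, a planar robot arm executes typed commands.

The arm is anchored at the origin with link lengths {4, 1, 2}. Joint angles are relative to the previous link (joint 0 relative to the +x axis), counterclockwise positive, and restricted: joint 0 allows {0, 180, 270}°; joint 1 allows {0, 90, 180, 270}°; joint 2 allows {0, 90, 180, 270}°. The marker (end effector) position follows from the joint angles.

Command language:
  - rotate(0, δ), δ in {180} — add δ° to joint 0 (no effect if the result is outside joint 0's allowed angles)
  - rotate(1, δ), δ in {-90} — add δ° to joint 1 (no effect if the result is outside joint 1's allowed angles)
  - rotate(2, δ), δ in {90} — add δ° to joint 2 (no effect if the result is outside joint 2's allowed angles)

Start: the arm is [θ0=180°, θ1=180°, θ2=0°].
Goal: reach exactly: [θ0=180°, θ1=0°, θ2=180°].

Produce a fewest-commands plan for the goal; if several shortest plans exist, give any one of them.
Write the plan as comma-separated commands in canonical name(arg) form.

start: [θ0=180°, θ1=180°, θ2=0°]
1. rotate(2, 90) → [θ0=180°, θ1=180°, θ2=90°]
2. rotate(2, 90) → [θ0=180°, θ1=180°, θ2=180°]
3. rotate(1, -90) → [θ0=180°, θ1=90°, θ2=180°]
4. rotate(1, -90) → [θ0=180°, θ1=0°, θ2=180°]
no 3-step plan works, so 4 is optimal.

rotate(2, 90), rotate(2, 90), rotate(1, -90), rotate(1, -90)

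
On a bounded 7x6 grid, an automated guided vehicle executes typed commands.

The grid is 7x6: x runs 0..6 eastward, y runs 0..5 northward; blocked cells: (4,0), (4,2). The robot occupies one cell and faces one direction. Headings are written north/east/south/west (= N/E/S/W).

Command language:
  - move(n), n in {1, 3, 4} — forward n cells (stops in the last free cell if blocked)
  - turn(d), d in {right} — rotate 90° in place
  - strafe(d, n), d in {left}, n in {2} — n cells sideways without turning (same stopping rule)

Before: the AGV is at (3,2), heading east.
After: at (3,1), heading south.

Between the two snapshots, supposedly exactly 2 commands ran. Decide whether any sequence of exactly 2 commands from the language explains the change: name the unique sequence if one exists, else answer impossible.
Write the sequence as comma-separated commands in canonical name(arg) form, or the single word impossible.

key: order matters: swapping turn(right) and move(1) lands elsewhere
from: at (3,2), heading east
[1] after turn(right): at (3,2), heading south
[2] after move(1): at (3,1), heading south
uniquely the one of 25 2-step routes that fits.

turn(right), move(1)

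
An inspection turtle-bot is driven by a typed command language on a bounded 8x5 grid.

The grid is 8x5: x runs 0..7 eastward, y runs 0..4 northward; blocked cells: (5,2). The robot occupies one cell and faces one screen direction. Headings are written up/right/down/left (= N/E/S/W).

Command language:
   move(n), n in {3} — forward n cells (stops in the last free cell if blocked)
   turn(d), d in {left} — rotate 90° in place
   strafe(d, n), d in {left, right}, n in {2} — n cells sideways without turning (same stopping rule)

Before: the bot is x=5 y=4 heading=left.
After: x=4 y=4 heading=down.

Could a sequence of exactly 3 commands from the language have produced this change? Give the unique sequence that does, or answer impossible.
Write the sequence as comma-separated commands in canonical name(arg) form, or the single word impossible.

move(3), turn(left), strafe(left, 2)

key: cell and facing (now S) both changed — the 3 commands mix motion and turning
from: x=5 y=4 heading=left
step 1 (move(3)): x=2 y=4 heading=left
step 2 (turn(left)): x=2 y=4 heading=down
step 3 (strafe(left, 2)): x=4 y=4 heading=down
uniquely the one of 64 3-step routes that fits.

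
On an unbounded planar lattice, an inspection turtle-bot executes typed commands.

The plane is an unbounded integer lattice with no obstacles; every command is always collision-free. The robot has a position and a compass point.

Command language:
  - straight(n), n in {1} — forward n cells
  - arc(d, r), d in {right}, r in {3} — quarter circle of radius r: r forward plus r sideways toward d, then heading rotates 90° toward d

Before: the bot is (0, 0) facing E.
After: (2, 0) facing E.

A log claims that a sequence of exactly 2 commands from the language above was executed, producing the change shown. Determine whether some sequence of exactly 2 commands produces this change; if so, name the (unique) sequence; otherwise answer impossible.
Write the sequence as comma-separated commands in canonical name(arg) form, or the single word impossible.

straight(1), straight(1)

key: still facing E at the end — nothing in the sequence rotates
start: (0, 0) facing E
[1] after straight(1): (1, 0) facing E
[2] after straight(1): (2, 0) facing E
all 4 alternatives checked — unique.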